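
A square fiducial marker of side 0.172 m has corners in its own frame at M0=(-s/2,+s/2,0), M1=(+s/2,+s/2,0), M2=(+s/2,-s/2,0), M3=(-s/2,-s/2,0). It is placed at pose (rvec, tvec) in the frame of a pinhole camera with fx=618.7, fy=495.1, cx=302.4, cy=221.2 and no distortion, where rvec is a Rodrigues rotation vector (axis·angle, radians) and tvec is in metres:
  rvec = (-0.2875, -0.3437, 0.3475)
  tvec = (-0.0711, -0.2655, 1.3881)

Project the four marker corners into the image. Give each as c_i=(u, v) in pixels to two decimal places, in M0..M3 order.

Intrinsics K: fx=618.7, fy=495.1, cx=302.4, cy=221.2
Marker side s = 0.172 m; corners in marker frame (Z=0):
  M0 = (-0.0860, +0.0860, 0)
  M1 = (+0.0860, +0.0860, 0)
  M2 = (+0.0860, -0.0860, 0)
  M3 = (-0.0860, -0.0860, 0)
rvec = (-0.2875, -0.3437, 0.3475), |rvec| = θ = 0.56705 rad = 32.489°
Rodrigues: sinθ=0.53714, 1−cosθ=0.15651; R = I + sinθ·[k]× + (1−cosθ)·[k]×²:
    [+0.88372 -0.28108 -0.37420]
    [+0.37727 +0.90099 +0.21420]
    [+0.27695 -0.33047 +0.90227]
t = (-0.0711, -0.2655, 1.3881) m
M0: Pc = R·M0+t = (-0.17127, -0.22046, +1.33586); u = 618.7·(-0.17127)/1.33586 + 302.4 = 223.0755, v = 495.1·(-0.22046)/1.33586 + 221.2 = 139.4926
M1: Pc = R·M1+t = (-0.01927, -0.15557, +1.38350); u = 618.7·(-0.01927)/1.38350 + 302.4 = 293.7814, v = 495.1·(-0.15557)/1.38350 + 221.2 = 165.5277
M2: Pc = R·M2+t = (+0.02907, -0.31054, +1.44034); u = 618.7·(+0.02907)/1.44034 + 302.4 = 314.8883, v = 495.1·(-0.31054)/1.44034 + 221.2 = 114.4554
M3: Pc = R·M3+t = (-0.12293, -0.37543, +1.39270); u = 618.7·(-0.12293)/1.39270 + 302.4 = 247.7902, v = 495.1·(-0.37543)/1.39270 + 221.2 = 87.7361

c0=(223.08, 139.49) c1=(293.78, 165.53) c2=(314.89, 114.46) c3=(247.79, 87.74)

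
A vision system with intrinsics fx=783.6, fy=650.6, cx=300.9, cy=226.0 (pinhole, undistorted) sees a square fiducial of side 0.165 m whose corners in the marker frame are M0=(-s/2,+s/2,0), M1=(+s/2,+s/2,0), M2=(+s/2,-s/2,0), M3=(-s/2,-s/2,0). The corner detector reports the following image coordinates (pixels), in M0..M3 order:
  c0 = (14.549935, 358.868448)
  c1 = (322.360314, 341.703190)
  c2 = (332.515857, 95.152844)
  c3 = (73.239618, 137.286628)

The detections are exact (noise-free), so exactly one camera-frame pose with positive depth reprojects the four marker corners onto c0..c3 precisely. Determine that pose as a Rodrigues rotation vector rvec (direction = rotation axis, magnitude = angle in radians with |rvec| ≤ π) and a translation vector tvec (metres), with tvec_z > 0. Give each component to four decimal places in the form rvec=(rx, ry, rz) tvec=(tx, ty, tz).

Intrinsics K: fx=783.6, fy=650.6, cx=300.9, cy=226.0
Marker side s = 0.165 m; corners in marker frame (Z=0):
  M0 = (-0.0825, +0.0825, 0)
  M1 = (+0.0825, +0.0825, 0)
  M2 = (+0.0825, -0.0825, 0)
  M3 = (-0.0825, -0.0825, 0)
Detected image corners:
  c0 = (14.549935, 358.868448) px
  c1 = (322.360314, 341.703190) px
  c2 = (332.515857, 95.152844) px
  c3 = (73.239618, 137.286628) px
Planar DLT: solve 8×8 A·h = b for H (H[2,2]=1):
  H  [+1558.00545 -428.62562 +178.03497]
  H  [-371.05225 +1149.30312 +223.27670]
  H  [-0.79006 -1.13331 +1.00000]
B = K⁻¹H; ‖b₁‖=2.442005, ‖b₂‖=2.442005; λ = 2/(‖b₁‖+‖b₂‖) = 0.409500, sign → tz>0 ⇒ λ=+0.409500
r₁ = λ·B[:,0] = (+0.93843,-0.12116,-0.32353); r₂ = λ·B[:,1] = (-0.04579,+0.88460,-0.46409)
r₃ = r₁×r₂ = (+0.34243,+0.45033,+0.82459); SVD([r₁ r₂ r₃]) → R = UVᵀ:
  R  [+0.93843 -0.04579 +0.34243]
  R  [-0.12116 +0.88460 +0.45033]
  R  [-0.32353 -0.46409 +0.82459]
t = (-0.06421, -0.00171, +0.40950) m
tr R = 2.647623; θ = arccos((tr R − 1)/2) = 0.602694 rad = 34.532°
axis k = ((R−Rᵀ)₃₂, (R−Rᵀ)₁₃, (R−Rᵀ)₂₁) / (2 sinθ) = (-0.806559, +0.587403, -0.066486)
rvec = θ·k = (-0.486108, +0.354024, -0.040071)

rvec=(-0.4861, 0.3540, -0.0401) tvec=(-0.0642, -0.0017, 0.4095)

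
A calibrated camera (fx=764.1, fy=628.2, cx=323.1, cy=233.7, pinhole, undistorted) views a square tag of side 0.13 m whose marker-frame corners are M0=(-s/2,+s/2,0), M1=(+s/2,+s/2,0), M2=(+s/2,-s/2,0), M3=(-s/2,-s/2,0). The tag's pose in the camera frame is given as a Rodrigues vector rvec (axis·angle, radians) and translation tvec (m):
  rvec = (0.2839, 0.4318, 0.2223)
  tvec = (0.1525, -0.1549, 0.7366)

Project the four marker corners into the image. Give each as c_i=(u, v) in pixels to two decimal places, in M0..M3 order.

c0=(406.32, 144.02) c1=(531.95, 168.15) c2=(566.05, 53.63) c3=(431.20, 35.77)

Intrinsics K: fx=764.1, fy=628.2, cx=323.1, cy=233.7
Marker side s = 0.13 m; corners in marker frame (Z=0):
  M0 = (-0.0650, +0.0650, 0)
  M1 = (+0.0650, +0.0650, 0)
  M2 = (+0.0650, -0.0650, 0)
  M3 = (-0.0650, -0.0650, 0)
rvec = (0.2839, 0.4318, 0.2223), |rvec| = θ = 0.56255 rad = 32.232°
Rodrigues: sinθ=0.53335, 1−cosθ=0.15410; R = I + sinθ·[k]× + (1−cosθ)·[k]×²:
    [+0.88514 -0.15106 +0.44011]
    [+0.27045 +0.93669 -0.22242]
    [-0.37865 +0.31590 +0.86996]
t = (0.1525, -0.1549, 0.7366) m
M0: Pc = R·M0+t = (+0.08515, -0.11159, +0.78175); u = 764.1·(+0.08515)/0.78175 + 323.1 = 406.3245, v = 628.2·(-0.11159)/0.78175 + 233.7 = 144.0240
M1: Pc = R·M1+t = (+0.20022, -0.07644, +0.73252); u = 764.1·(+0.20022)/0.73252 + 323.1 = 531.9463, v = 628.2·(-0.07644)/0.73252 + 233.7 = 168.1497
M2: Pc = R·M2+t = (+0.21985, -0.19821, +0.69145); u = 764.1·(+0.21985)/0.69145 + 323.1 = 566.0519, v = 628.2·(-0.19821)/0.69145 + 233.7 = 53.6265
M3: Pc = R·M3+t = (+0.10478, -0.23336, +0.74068); u = 764.1·(+0.10478)/0.74068 + 323.1 = 431.1983, v = 628.2·(-0.23336)/0.74068 + 233.7 = 35.7742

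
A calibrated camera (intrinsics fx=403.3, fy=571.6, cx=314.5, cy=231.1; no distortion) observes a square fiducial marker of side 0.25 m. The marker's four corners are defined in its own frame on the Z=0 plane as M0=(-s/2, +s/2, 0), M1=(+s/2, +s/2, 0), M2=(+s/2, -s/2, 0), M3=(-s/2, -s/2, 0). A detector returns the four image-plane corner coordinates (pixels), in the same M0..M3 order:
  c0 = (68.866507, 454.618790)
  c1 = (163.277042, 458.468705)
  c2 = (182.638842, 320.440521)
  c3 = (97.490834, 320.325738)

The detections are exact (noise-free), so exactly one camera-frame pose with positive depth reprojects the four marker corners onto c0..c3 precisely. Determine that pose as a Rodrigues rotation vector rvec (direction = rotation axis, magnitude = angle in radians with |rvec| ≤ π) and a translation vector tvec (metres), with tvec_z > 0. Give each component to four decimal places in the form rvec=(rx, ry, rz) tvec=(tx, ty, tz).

Intrinsics K: fx=403.3, fy=571.6, cx=314.5, cy=231.1
Marker side s = 0.25 m; corners in marker frame (Z=0):
  M0 = (-0.1250, +0.1250, 0)
  M1 = (+0.1250, +0.1250, 0)
  M2 = (+0.1250, -0.1250, 0)
  M3 = (-0.1250, -0.1250, 0)
Detected image corners:
  c0 = (68.866507, 454.618790) px
  c1 = (163.277042, 458.468705) px
  c2 = (182.638842, 320.440521) px
  c3 = (97.490834, 320.325738) px
Planar DLT: solve 8×8 A·h = b for H (H[2,2]=1):
  H  [+344.86589 -152.59882 +128.14882]
  H  [-32.61665 +373.50906 +384.70374]
  H  [-0.10332 -0.44029 +1.00000]
B = K⁻¹H; ‖b₁‖=0.941489, ‖b₂‖=0.941489; λ = 2/(‖b₁‖+‖b₂‖) = 1.062147, sign → tz>0 ⇒ λ=+1.062147
r₁ = λ·B[:,0] = (+0.99383,-0.01624,-0.10974); r₂ = λ·B[:,1] = (-0.03721,+0.88313,-0.46765)
r₃ = r₁×r₂ = (+0.10451,+0.46885,+0.87707); SVD([r₁ r₂ r₃]) → R = UVᵀ:
  R  [+0.99383 -0.03721 +0.10451]
  R  [-0.01624 +0.88313 +0.46885]
  R  [-0.10974 -0.46765 +0.87707]
t = (-0.49078, +0.28543, +1.06215) m
tr R = 2.754030; θ = arccos((tr R − 1)/2) = 0.501183 rad = 28.716°
axis k = ((R−Rᵀ)₃₂, (R−Rᵀ)₁₃, (R−Rᵀ)₂₁) / (2 sinθ) = (-0.974584, +0.222957, +0.021818)
rvec = θ·k = (-0.488445, +0.111742, +0.010935)

rvec=(-0.4884, 0.1117, 0.0109) tvec=(-0.4908, 0.2854, 1.0621)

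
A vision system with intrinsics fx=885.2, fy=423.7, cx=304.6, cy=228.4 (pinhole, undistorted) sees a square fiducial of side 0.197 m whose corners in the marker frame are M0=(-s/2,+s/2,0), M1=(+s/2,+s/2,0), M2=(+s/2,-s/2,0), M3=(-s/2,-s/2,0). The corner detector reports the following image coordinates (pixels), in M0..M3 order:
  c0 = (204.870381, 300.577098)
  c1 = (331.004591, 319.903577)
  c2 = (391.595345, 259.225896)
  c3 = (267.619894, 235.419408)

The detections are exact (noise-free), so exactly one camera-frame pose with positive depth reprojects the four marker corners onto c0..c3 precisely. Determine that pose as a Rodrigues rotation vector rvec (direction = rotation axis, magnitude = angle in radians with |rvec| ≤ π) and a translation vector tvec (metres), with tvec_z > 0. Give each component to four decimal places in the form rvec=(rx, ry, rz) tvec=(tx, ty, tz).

Intrinsics K: fx=885.2, fy=423.7, cx=304.6, cy=228.4
Marker side s = 0.197 m; corners in marker frame (Z=0):
  M0 = (-0.0985, +0.0985, 0)
  M1 = (+0.0985, +0.0985, 0)
  M2 = (+0.0985, -0.0985, 0)
  M3 = (-0.0985, -0.0985, 0)
Detected image corners:
  c0 = (204.870381, 300.577098) px
  c1 = (331.004591, 319.903577) px
  c2 = (391.595345, 259.225896) px
  c3 = (267.619894, 235.419408) px
Planar DLT: solve 8×8 A·h = b for H (H[2,2]=1):
  H  [+734.88889 -289.70654 +300.59959]
  H  [+202.74421 +340.61356 +279.37737]
  H  [+0.33487 +0.07751 +1.00000]
B = K⁻¹H; ‖b₁‖=0.843868, ‖b₂‖=0.843868; λ = 2/(‖b₁‖+‖b₂‖) = 1.185019, sign → tz>0 ⇒ λ=+1.185019
r₁ = λ·B[:,0] = (+0.84725,+0.35313,+0.39683); r₂ = λ·B[:,1] = (-0.41944,+0.90312,+0.09186)
r₃ = r₁×r₂ = (-0.32595,-0.24427,+0.91328); SVD([r₁ r₂ r₃]) → R = UVᵀ:
  R  [+0.84725 -0.41944 -0.32595]
  R  [+0.35313 +0.90312 -0.24427]
  R  [+0.39683 +0.09186 +0.91328]
t = (-0.00536, +0.14258, +1.18502) m
tr R = 2.663655; θ = arccos((tr R − 1)/2) = 0.588404 rad = 33.713°
axis k = ((R−Rᵀ)₃₂, (R−Rᵀ)₁₃, (R−Rᵀ)₂₁) / (2 sinθ) = (+0.302798, -0.651115, +0.695961)
rvec = θ·k = (+0.178168, -0.383119, +0.409507)

rvec=(0.1782, -0.3831, 0.4095) tvec=(-0.0054, 0.1426, 1.1850)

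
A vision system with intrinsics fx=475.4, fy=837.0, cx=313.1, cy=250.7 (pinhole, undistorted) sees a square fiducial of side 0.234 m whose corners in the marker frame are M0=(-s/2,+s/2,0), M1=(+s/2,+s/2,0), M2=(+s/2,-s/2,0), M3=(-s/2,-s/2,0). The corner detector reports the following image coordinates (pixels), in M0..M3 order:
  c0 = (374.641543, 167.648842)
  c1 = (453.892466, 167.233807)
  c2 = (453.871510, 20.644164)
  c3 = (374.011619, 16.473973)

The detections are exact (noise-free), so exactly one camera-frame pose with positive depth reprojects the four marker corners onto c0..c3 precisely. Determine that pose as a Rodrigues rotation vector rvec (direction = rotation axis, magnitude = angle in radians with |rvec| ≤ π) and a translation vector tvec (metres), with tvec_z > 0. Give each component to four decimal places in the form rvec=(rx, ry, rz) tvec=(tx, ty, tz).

rvec=(0.0414, -0.1752, -0.0166) tvec=(0.2832, -0.2492, 1.3251)

Intrinsics K: fx=475.4, fy=837.0, cx=313.1, cy=250.7
Marker side s = 0.234 m; corners in marker frame (Z=0):
  M0 = (-0.1170, +0.1170, 0)
  M1 = (+0.1170, +0.1170, 0)
  M2 = (+0.1170, -0.1170, 0)
  M3 = (-0.1170, -0.1170, 0)
Detected image corners:
  c0 = (374.641543, 167.648842) px
  c1 = (453.892466, 167.233807) px
  c2 = (453.871510, 20.644164) px
  c3 = (374.011619, 16.473973) px
Planar DLT: solve 8×8 A·h = b for H (H[2,2]=1):
  H  [+394.30935 +14.69476 +414.71554]
  H  [+20.18934 +639.09087 +93.29484]
  H  [+0.13121 +0.03218 +1.00000]
B = K⁻¹H; ‖b₁‖=0.754661, ‖b₂‖=0.754661; λ = 2/(‖b₁‖+‖b₂‖) = 1.325098, sign → tz>0 ⇒ λ=+1.325098
r₁ = λ·B[:,0] = (+0.98456,-0.02011,+0.17386); r₂ = λ·B[:,1] = (+0.01288,+0.99901,+0.04264)
r₃ = r₁×r₂ = (-0.17455,-0.03974,+0.98385); SVD([r₁ r₂ r₃]) → R = UVᵀ:
  R  [+0.98456 +0.01288 -0.17455]
  R  [-0.02011 +0.99901 -0.03974]
  R  [+0.17386 +0.04264 +0.98385]
t = (+0.28324, -0.24920, +1.32510) m
tr R = 2.967418; θ = arccos((tr R − 1)/2) = 0.180750 rad = 10.356°
axis k = ((R−Rᵀ)₃₂, (R−Rᵀ)₁₃, (R−Rᵀ)₂₁) / (2 sinθ) = (+0.229112, -0.969065, -0.091764)
rvec = θ·k = (+0.041412, -0.175158, -0.016586)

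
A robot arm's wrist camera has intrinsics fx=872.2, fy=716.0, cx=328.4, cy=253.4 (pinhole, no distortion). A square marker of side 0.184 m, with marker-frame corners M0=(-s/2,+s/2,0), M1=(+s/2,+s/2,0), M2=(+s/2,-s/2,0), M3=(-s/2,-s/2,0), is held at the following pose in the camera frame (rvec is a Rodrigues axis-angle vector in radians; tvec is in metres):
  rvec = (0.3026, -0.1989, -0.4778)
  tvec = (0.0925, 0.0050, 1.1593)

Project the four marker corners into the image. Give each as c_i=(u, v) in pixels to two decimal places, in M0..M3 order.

c0=(366.23, 330.39) c1=(481.86, 276.46) c2=(430.85, 180.03) c3=(307.94, 235.04)

Intrinsics K: fx=872.2, fy=716.0, cx=328.4, cy=253.4
Marker side s = 0.184 m; corners in marker frame (Z=0):
  M0 = (-0.0920, +0.0920, 0)
  M1 = (+0.0920, +0.0920, 0)
  M2 = (+0.0920, -0.0920, 0)
  M3 = (-0.0920, -0.0920, 0)
rvec = (0.3026, -0.1989, -0.4778), |rvec| = θ = 0.59952 rad = 34.350°
Rodrigues: sinθ=0.56424, 1−cosθ=0.17439; R = I + sinθ·[k]× + (1−cosθ)·[k]×²:
    [+0.87004 +0.42049 -0.25735]
    [-0.47889 +0.84480 -0.23869]
    [+0.11705 +0.33091 +0.93638]
t = (0.0925, 0.0050, 1.1593) m
M0: Pc = R·M0+t = (+0.05114, +0.12678, +1.17898); u = 872.2·(+0.05114)/1.17898 + 328.4 = 366.2341, v = 716.0·(+0.12678)/1.17898 + 253.4 = 330.3943
M1: Pc = R·M1+t = (+0.21123, +0.03866, +1.20051); u = 872.2·(+0.21123)/1.20051 + 328.4 = 481.8621, v = 716.0·(+0.03866)/1.20051 + 253.4 = 276.4596
M2: Pc = R·M2+t = (+0.13386, -0.11678, +1.13962); u = 872.2·(+0.13386)/1.13962 + 328.4 = 430.8474, v = 716.0·(-0.11678)/1.13962 + 253.4 = 180.0299
M3: Pc = R·M3+t = (-0.02623, -0.02866, +1.11809); u = 872.2·(-0.02623)/1.11809 + 328.4 = 307.9400, v = 716.0·(-0.02866)/1.11809 + 253.4 = 235.0442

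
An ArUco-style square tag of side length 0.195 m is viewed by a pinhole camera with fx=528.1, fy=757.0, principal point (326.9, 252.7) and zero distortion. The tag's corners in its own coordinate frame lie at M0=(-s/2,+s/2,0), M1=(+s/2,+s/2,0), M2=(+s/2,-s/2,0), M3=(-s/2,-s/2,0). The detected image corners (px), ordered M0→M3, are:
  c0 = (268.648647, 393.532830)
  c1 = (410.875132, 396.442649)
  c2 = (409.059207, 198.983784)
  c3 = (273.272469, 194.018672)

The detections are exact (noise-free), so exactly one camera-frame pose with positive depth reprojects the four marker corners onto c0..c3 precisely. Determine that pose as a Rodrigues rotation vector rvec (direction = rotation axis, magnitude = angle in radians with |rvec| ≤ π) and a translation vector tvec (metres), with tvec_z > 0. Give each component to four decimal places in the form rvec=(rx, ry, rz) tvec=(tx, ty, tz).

rvec=(-0.1758, -0.0446, 0.0185) tvec=(0.0196, 0.0398, 0.7395)

Intrinsics K: fx=528.1, fy=757.0, cx=326.9, cy=252.7
Marker side s = 0.195 m; corners in marker frame (Z=0):
  M0 = (-0.0975, +0.0975, 0)
  M1 = (+0.0975, +0.0975, 0)
  M2 = (+0.0975, -0.0975, 0)
  M3 = (-0.0975, -0.0975, 0)
Detected image corners:
  c0 = (268.648647, 393.532830) px
  c1 = (410.875132, 396.442649) px
  c2 = (409.059207, 198.983784) px
  c3 = (273.272469, 194.018672) px
Planar DLT: solve 8×8 A·h = b for H (H[2,2]=1):
  H  [+732.15269 -87.79324 +340.87179]
  H  [+37.40880 +947.76133 +293.46241]
  H  [+0.05780 -0.23699 +1.00000]
B = K⁻¹H; ‖b₁‖=1.352181, ‖b₂‖=1.352181; λ = 2/(‖b₁‖+‖b₂‖) = 0.739546, sign → tz>0 ⇒ λ=+0.739546
r₁ = λ·B[:,0] = (+0.99884,+0.02228,+0.04275); r₂ = λ·B[:,1] = (-0.01445,+0.98442,-0.17527)
r₃ = r₁×r₂ = (-0.04599,+0.17444,+0.98359); SVD([r₁ r₂ r₃]) → R = UVᵀ:
  R  [+0.99884 -0.01445 -0.04599]
  R  [+0.02228 +0.98442 +0.17444]
  R  [+0.04275 -0.17527 +0.98359]
t = (+0.01957, +0.03982, +0.73955) m
tr R = 2.966846; θ = arccos((tr R − 1)/2) = 0.182336 rad = 10.447°
axis k = ((R−Rᵀ)₃₂, (R−Rᵀ)₁₃, (R−Rᵀ)₂₁) / (2 sinθ) = (-0.964300, -0.244678, +0.101281)
rvec = θ·k = (-0.175827, -0.044614, +0.018467)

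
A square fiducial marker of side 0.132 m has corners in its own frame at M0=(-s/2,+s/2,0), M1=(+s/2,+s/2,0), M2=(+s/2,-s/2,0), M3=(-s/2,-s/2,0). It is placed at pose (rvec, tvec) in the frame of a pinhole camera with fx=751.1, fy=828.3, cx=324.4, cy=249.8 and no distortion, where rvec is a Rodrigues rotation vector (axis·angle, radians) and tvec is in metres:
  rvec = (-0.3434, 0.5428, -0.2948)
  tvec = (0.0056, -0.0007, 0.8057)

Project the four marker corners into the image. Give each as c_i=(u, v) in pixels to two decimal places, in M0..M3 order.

c0=(290.68, 334.31) c1=(396.00, 288.49) c2=(368.94, 163.04) c3=(271.81, 214.76)

Intrinsics K: fx=751.1, fy=828.3, cx=324.4, cy=249.8
Marker side s = 0.132 m; corners in marker frame (Z=0):
  M0 = (-0.0660, +0.0660, 0)
  M1 = (+0.0660, +0.0660, 0)
  M2 = (+0.0660, -0.0660, 0)
  M3 = (-0.0660, -0.0660, 0)
rvec = (-0.3434, 0.5428, -0.2948), |rvec| = θ = 0.70673 rad = 40.492°
Rodrigues: sinθ=0.64935, 1−cosθ=0.23951; R = I + sinθ·[k]× + (1−cosθ)·[k]×²:
    [+0.81704 +0.18148 +0.54728]
    [-0.36025 +0.90178 +0.23879]
    [-0.45019 -0.39225 +0.80217]
t = (0.0056, -0.0007, 0.8057) m
M0: Pc = R·M0+t = (-0.03635, +0.08259, +0.80952); u = 751.1·(-0.03635)/0.80952 + 324.4 = 290.6763, v = 828.3·(+0.08259)/0.80952 + 249.8 = 334.3094
M1: Pc = R·M1+t = (+0.07150, +0.03504, +0.75010); u = 751.1·(+0.07150)/0.75010 + 324.4 = 395.9978, v = 828.3·(+0.03504)/0.75010 + 249.8 = 288.4940
M2: Pc = R·M2+t = (+0.04755, -0.08399, +0.80188); u = 751.1·(+0.04755)/0.80188 + 324.4 = 368.9361, v = 828.3·(-0.08399)/0.80188 + 249.8 = 163.0385
M3: Pc = R·M3+t = (-0.06030, -0.03644, +0.86130); u = 751.1·(-0.06030)/0.86130 + 324.4 = 271.8131, v = 828.3·(-0.03644)/0.86130 + 249.8 = 214.7554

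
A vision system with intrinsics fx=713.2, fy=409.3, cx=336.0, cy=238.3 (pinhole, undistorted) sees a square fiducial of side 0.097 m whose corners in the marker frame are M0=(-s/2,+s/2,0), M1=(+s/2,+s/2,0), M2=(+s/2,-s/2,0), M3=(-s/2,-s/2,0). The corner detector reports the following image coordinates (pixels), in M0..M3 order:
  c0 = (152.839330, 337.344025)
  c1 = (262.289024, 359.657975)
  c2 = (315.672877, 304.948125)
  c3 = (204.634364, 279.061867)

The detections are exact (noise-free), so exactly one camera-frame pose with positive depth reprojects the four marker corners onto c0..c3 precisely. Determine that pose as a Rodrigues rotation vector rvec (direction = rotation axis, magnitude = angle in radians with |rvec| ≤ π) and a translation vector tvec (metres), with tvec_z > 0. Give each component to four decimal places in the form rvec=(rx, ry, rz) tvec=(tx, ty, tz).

Intrinsics K: fx=713.2, fy=409.3, cx=336.0, cy=238.3
Marker side s = 0.097 m; corners in marker frame (Z=0):
  M0 = (-0.0485, +0.0485, 0)
  M1 = (+0.0485, +0.0485, 0)
  M2 = (+0.0485, -0.0485, 0)
  M3 = (-0.0485, -0.0485, 0)
Detected image corners:
  c0 = (152.839330, 337.344025) px
  c1 = (262.289024, 359.657975) px
  c2 = (315.672877, 304.948125) px
  c3 = (204.634364, 279.061867) px
Planar DLT: solve 8×8 A·h = b for H (H[2,2]=1):
  H  [+1250.73885 -453.05805 +234.67921]
  H  [+404.71241 +704.27996 +321.06190]
  H  [+0.48898 +0.38183 +1.00000]
B = K⁻¹H; ‖b₁‖=1.747970, ‖b₂‖=1.747970; λ = 2/(‖b₁‖+‖b₂‖) = 0.572092, sign → tz>0 ⇒ λ=+0.572092
r₁ = λ·B[:,0] = (+0.87149,+0.40281,+0.27974); r₂ = λ·B[:,1] = (-0.46633,+0.85721,+0.21844)
r₃ = r₁×r₂ = (-0.15181,-0.32083,+0.93489); SVD([r₁ r₂ r₃]) → R = UVᵀ:
  R  [+0.87149 -0.46633 -0.15181]
  R  [+0.40281 +0.85721 -0.32083]
  R  [+0.27974 +0.21844 +0.93489]
t = (-0.08127, +0.11568, +0.57209) m
tr R = 2.663593; θ = arccos((tr R − 1)/2) = 0.588460 rad = 33.716°
axis k = ((R−Rᵀ)₃₂, (R−Rᵀ)₁₃, (R−Rᵀ)₂₁) / (2 sinθ) = (+0.485758, -0.388731, +0.782897)
rvec = θ·k = (+0.285849, -0.228752, +0.460703)

rvec=(0.2858, -0.2288, 0.4607) tvec=(-0.0813, 0.1157, 0.5721)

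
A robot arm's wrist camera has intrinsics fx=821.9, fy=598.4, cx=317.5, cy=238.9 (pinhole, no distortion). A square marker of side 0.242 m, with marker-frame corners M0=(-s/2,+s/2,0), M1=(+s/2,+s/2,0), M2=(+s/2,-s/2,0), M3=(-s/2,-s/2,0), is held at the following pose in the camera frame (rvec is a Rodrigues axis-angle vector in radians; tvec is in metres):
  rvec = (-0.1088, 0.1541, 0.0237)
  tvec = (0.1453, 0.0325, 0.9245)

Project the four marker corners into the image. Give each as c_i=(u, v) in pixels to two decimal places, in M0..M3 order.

Intrinsics K: fx=821.9, fy=598.4, cx=317.5, cy=238.9
Marker side s = 0.242 m; corners in marker frame (Z=0):
  M0 = (-0.1210, +0.1210, 0)
  M1 = (+0.1210, +0.1210, 0)
  M2 = (+0.1210, -0.1210, 0)
  M3 = (-0.1210, -0.1210, 0)
rvec = (-0.1088, 0.1541, 0.0237), |rvec| = θ = 0.19012 rad = 10.893°
Rodrigues: sinθ=0.18898, 1−cosθ=0.01802; R = I + sinθ·[k]× + (1−cosθ)·[k]×²:
    [+0.98788 -0.03192 +0.15189]
    [+0.01520 +0.99382 +0.10997]
    [-0.15446 -0.10633 +0.98226]
t = (0.1453, 0.0325, 0.9245) m
M0: Pc = R·M0+t = (+0.02190, +0.15091, +0.93032); u = 821.9·(+0.02190)/0.93032 + 317.5 = 336.8516, v = 598.4·(+0.15091)/0.93032 + 238.9 = 335.9697
M1: Pc = R·M1+t = (+0.26097, +0.15459, +0.89295); u = 821.9·(+0.26097)/0.89295 + 317.5 = 557.7084, v = 598.4·(+0.15459)/0.89295 + 238.9 = 342.4981
M2: Pc = R·M2+t = (+0.26870, -0.08591, +0.91868); u = 821.9·(+0.26870)/0.91868 + 317.5 = 557.8904, v = 598.4·(-0.08591)/0.91868 + 238.9 = 182.9387
M3: Pc = R·M3+t = (+0.02963, -0.08959, +0.95605); u = 821.9·(+0.02963)/0.95605 + 317.5 = 342.9706, v = 598.4·(-0.08959)/0.95605 + 238.9 = 182.8243

c0=(336.85, 335.97) c1=(557.71, 342.50) c2=(557.89, 182.94) c3=(342.97, 182.82)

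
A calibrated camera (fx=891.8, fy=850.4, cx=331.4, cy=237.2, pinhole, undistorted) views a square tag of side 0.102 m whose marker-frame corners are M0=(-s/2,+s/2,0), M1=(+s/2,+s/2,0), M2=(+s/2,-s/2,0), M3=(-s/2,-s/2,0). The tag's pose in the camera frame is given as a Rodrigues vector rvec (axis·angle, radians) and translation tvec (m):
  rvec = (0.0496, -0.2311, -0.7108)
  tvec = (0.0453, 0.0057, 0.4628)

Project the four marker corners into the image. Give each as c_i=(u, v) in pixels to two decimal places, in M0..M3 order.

Intrinsics K: fx=891.8, fy=850.4, cx=331.4, cy=237.2
Marker side s = 0.102 m; corners in marker frame (Z=0):
  M0 = (-0.0510, +0.0510, 0)
  M1 = (+0.0510, +0.0510, 0)
  M2 = (+0.0510, -0.0510, 0)
  M3 = (-0.0510, -0.0510, 0)
rvec = (0.0496, -0.2311, -0.7108), |rvec| = θ = 0.74907 rad = 42.918°
Rodrigues: sinθ=0.68096, 1−cosθ=0.26768; R = I + sinθ·[k]× + (1−cosθ)·[k]×²:
    [+0.73350 +0.64070 -0.22691]
    [-0.65164 +0.75780 +0.03327]
    [+0.19327 +0.12345 +0.97335]
t = (0.0453, 0.0057, 0.4628) m
M0: Pc = R·M0+t = (+0.04057, +0.07758, +0.45924); u = 891.8·(+0.04057)/0.45924 + 331.4 = 410.1780, v = 850.4·(+0.07758)/0.45924 + 237.2 = 380.8618
M1: Pc = R·M1+t = (+0.11538, +0.01111, +0.47895); u = 891.8·(+0.11538)/0.47895 + 331.4 = 546.2426, v = 850.4·(+0.01111)/0.47895 + 237.2 = 256.9341
M2: Pc = R·M2+t = (+0.05003, -0.06618, +0.46636); u = 891.8·(+0.05003)/0.46636 + 331.4 = 427.0752, v = 850.4·(-0.06618)/0.46636 + 237.2 = 116.5195
M3: Pc = R·M3+t = (-0.02478, +0.00029, +0.44665); u = 891.8·(-0.02478)/0.44665 + 331.4 = 281.9149, v = 850.4·(+0.00029)/0.44665 + 237.2 = 237.7437

c0=(410.18, 380.86) c1=(546.24, 256.93) c2=(427.08, 116.52) c3=(281.91, 237.74)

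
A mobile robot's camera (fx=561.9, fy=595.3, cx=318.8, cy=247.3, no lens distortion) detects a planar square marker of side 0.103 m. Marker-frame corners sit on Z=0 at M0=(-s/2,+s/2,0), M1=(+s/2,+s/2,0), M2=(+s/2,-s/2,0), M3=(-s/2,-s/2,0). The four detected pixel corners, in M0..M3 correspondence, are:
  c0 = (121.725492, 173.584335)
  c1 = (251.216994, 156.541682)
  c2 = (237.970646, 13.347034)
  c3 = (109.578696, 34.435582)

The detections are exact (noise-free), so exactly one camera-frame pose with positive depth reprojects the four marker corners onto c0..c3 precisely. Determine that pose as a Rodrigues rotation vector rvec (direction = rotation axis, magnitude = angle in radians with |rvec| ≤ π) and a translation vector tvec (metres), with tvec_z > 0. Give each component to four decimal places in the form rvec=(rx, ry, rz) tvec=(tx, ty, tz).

Intrinsics K: fx=561.9, fy=595.3, cx=318.8, cy=247.3
Marker side s = 0.103 m; corners in marker frame (Z=0):
  M0 = (-0.0515, +0.0515, 0)
  M1 = (+0.0515, +0.0515, 0)
  M2 = (+0.0515, -0.0515, 0)
  M3 = (-0.0515, -0.0515, 0)
Detected image corners:
  c0 = (121.725492, 173.584335) px
  c1 = (251.216994, 156.541682) px
  c2 = (237.970646, 13.347034) px
  c3 = (109.578696, 34.435582) px
Planar DLT: solve 8×8 A·h = b for H (H[2,2]=1):
  H  [+1200.39799 +113.34254 +179.15672]
  H  [-212.14366 +1365.14542 +94.41866]
  H  [-0.28563 -0.05467 +1.00000]
B = K⁻¹H; ‖b₁‖=2.328221, ‖b₂‖=2.328221; λ = 2/(‖b₁‖+‖b₂‖) = 0.429512, sign → tz>0 ⇒ λ=+0.429512
r₁ = λ·B[:,0] = (+0.98718,-0.10210,-0.12268); r₂ = λ·B[:,1] = (+0.09996,+0.99471,-0.02348)
r₃ = r₁×r₂ = (+0.12443,+0.01092,+0.99217); SVD([r₁ r₂ r₃]) → R = UVᵀ:
  R  [+0.98718 +0.09996 +0.12443]
  R  [-0.10210 +0.99471 +0.01092]
  R  [-0.12268 -0.02348 +0.99217]
t = (-0.10674, -0.11030, +0.42951) m
tr R = 2.974063; θ = arccos((tr R − 1)/2) = 0.161224 rad = 9.237°
axis k = ((R−Rᵀ)₃₂, (R−Rᵀ)₁₃, (R−Rᵀ)₂₁) / (2 sinθ) = (-0.107133, +0.769692, -0.629362)
rvec = θ·k = (-0.017272, +0.124093, -0.101468)

rvec=(-0.0173, 0.1241, -0.1015) tvec=(-0.1067, -0.1103, 0.4295)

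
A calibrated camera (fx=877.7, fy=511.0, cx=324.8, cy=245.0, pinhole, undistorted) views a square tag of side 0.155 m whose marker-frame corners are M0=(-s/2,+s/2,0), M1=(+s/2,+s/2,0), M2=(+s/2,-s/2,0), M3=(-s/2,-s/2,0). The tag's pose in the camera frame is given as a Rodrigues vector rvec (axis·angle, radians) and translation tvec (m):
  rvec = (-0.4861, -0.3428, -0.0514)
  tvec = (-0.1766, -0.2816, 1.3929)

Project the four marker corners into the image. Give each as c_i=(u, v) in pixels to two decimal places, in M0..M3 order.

c0=(166.96, 162.30) c1=(265.44, 167.26) c2=(256.19, 122.81) c3=(162.25, 116.45)

Intrinsics K: fx=877.7, fy=511.0, cx=324.8, cy=245.0
Marker side s = 0.155 m; corners in marker frame (Z=0):
  M0 = (-0.0775, +0.0775, 0)
  M1 = (+0.0775, +0.0775, 0)
  M2 = (+0.0775, -0.0775, 0)
  M3 = (-0.0775, -0.0775, 0)
rvec = (-0.4861, -0.3428, -0.0514), |rvec| = θ = 0.59703 rad = 34.207°
Rodrigues: sinθ=0.56219, 1−cosθ=0.17299; R = I + sinθ·[k]× + (1−cosθ)·[k]×²:
    [+0.94169 +0.12927 -0.31067]
    [+0.03247 +0.88404 +0.46628]
    [+0.33492 -0.44918 +0.82829]
t = (-0.1766, -0.2816, 1.3929) m
M0: Pc = R·M0+t = (-0.23956, -0.21560, +1.33213); u = 877.7·(-0.23956)/1.33213 + 324.8 = 166.9601, v = 511.0·(-0.21560)/1.33213 + 245.0 = 162.2954
M1: Pc = R·M1+t = (-0.09360, -0.21057, +1.38404); u = 877.7·(-0.09360)/1.38404 + 324.8 = 265.4426, v = 511.0·(-0.21057)/1.38404 + 245.0 = 167.2558
M2: Pc = R·M2+t = (-0.11364, -0.34760, +1.45367); u = 877.7·(-0.11364)/1.45367 + 324.8 = 256.1874, v = 511.0·(-0.34760)/1.45367 + 245.0 = 122.8113
M3: Pc = R·M3+t = (-0.25960, -0.35263, +1.40176); u = 877.7·(-0.25960)/1.40176 + 324.8 = 162.2536, v = 511.0·(-0.35263)/1.40176 + 245.0 = 116.4514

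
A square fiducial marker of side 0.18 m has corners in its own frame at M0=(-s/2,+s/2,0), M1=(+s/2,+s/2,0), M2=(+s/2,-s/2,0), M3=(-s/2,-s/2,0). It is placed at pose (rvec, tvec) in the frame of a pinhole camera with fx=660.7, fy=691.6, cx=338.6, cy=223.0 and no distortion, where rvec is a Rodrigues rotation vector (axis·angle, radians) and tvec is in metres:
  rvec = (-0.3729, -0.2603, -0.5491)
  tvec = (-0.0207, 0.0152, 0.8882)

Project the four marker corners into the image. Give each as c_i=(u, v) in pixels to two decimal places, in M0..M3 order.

Intrinsics K: fx=660.7, fy=691.6, cx=338.6, cy=223.0
Marker side s = 0.18 m; corners in marker frame (Z=0):
  M0 = (-0.0900, +0.0900, 0)
  M1 = (+0.0900, +0.0900, 0)
  M2 = (+0.0900, -0.0900, 0)
  M3 = (-0.0900, -0.0900, 0)
rvec = (-0.3729, -0.2603, -0.5491), |rvec| = θ = 0.71297 rad = 40.850°
Rodrigues: sinθ=0.65408, 1−cosθ=0.24358; R = I + sinθ·[k]× + (1−cosθ)·[k]×²:
    [+0.82306 +0.55026 -0.14069]
    [-0.45724 +0.78889 +0.41059]
    [+0.33692 -0.27361 +0.90090]
t = (-0.0207, 0.0152, 0.8882) m
M0: Pc = R·M0+t = (-0.04525, +0.12735, +0.83325); u = 660.7·(-0.04525)/0.83325 + 338.6 = 302.7192, v = 691.6·(+0.12735)/0.83325 + 223.0 = 328.7019
M1: Pc = R·M1+t = (+0.10290, +0.04505, +0.89390); u = 660.7·(+0.10290)/0.89390 + 338.6 = 414.6546, v = 691.6·(+0.04505)/0.89390 + 223.0 = 257.8540
M2: Pc = R·M2+t = (+0.00385, -0.09695, +0.94315); u = 660.7·(+0.00385)/0.94315 + 338.6 = 341.2982, v = 691.6·(-0.09695)/0.94315 + 223.0 = 151.9065
M3: Pc = R·M3+t = (-0.14430, -0.01465, +0.88250); u = 660.7·(-0.14430)/0.88250 + 338.6 = 230.5686, v = 691.6·(-0.01465)/0.88250 + 223.0 = 211.5199

c0=(302.72, 328.70) c1=(414.65, 257.85) c2=(341.30, 151.91) c3=(230.57, 211.52)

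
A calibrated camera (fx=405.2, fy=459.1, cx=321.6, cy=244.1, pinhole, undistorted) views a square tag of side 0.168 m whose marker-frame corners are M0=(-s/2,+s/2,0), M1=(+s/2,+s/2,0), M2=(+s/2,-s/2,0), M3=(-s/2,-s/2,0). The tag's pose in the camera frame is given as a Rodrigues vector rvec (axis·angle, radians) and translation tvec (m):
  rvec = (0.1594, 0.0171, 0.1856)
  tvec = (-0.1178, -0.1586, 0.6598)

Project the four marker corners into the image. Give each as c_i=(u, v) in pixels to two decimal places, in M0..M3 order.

c0=(191.82, 180.93) c1=(291.15, 202.11) c2=(309.10, 84.57) c3=(205.65, 62.58)

Intrinsics K: fx=405.2, fy=459.1, cx=321.6, cy=244.1
Marker side s = 0.168 m; corners in marker frame (Z=0):
  M0 = (-0.0840, +0.0840, 0)
  M1 = (+0.0840, +0.0840, 0)
  M2 = (+0.0840, -0.0840, 0)
  M3 = (-0.0840, -0.0840, 0)
rvec = (0.1594, 0.0171, 0.1856), |rvec| = θ = 0.24525 rad = 14.052°
Rodrigues: sinθ=0.24280, 1−cosθ=0.02992; R = I + sinθ·[k]× + (1−cosθ)·[k]×²:
    [+0.98272 -0.18239 +0.03165]
    [+0.18510 +0.97022 -0.15623]
    [-0.00221 +0.15939 +0.98721]
t = (-0.1178, -0.1586, 0.6598) m
M0: Pc = R·M0+t = (-0.21567, -0.09265, +0.67337); u = 405.2·(-0.21567)/0.67337 + 321.6 = 191.8222, v = 459.1·(-0.09265)/0.67337 + 244.1 = 180.9322
M1: Pc = R·M1+t = (-0.05057, -0.06155, +0.67300); u = 405.2·(-0.05057)/0.67300 + 321.6 = 291.1515, v = 459.1·(-0.06155)/0.67300 + 244.1 = 202.1107
M2: Pc = R·M2+t = (-0.01993, -0.22455, +0.64623); u = 405.2·(-0.01993)/0.64623 + 321.6 = 309.1027, v = 459.1·(-0.22455)/0.64623 + 244.1 = 84.5722
M3: Pc = R·M3+t = (-0.18503, -0.25565, +0.64660); u = 405.2·(-0.18503)/0.64660 + 321.6 = 205.6497, v = 459.1·(-0.25565)/0.64660 + 244.1 = 62.5842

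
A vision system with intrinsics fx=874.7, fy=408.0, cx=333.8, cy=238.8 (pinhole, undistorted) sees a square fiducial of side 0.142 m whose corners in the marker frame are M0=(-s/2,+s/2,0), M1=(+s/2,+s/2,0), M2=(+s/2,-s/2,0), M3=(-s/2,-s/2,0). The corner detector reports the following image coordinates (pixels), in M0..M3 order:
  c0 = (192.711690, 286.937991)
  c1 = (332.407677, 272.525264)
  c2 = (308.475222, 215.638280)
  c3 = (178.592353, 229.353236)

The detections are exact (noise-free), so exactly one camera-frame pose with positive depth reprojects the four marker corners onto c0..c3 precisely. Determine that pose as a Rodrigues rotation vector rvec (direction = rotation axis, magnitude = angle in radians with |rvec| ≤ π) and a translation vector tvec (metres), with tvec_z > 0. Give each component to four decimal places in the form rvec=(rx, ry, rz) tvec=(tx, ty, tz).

Intrinsics K: fx=874.7, fy=408.0, cx=333.8, cy=238.8
Marker side s = 0.142 m; corners in marker frame (Z=0):
  M0 = (-0.0710, +0.0710, 0)
  M1 = (+0.0710, +0.0710, 0)
  M2 = (+0.0710, -0.0710, 0)
  M3 = (-0.0710, -0.0710, 0)
Detected image corners:
  c0 = (192.711690, 286.937991) px
  c1 = (332.407677, 272.525264) px
  c2 = (308.475222, 215.638280) px
  c3 = (178.592353, 229.353236) px
Planar DLT: solve 8×8 A·h = b for H (H[2,2]=1):
  H  [+938.16358 +5.53831 +252.51858]
  H  [-108.69107 +275.70502 +250.10244]
  H  [-0.03878 -0.50723 +1.00000]
B = K⁻¹H; ‖b₁‖=1.115004, ‖b₂‖=1.115004; λ = 2/(‖b₁‖+‖b₂‖) = 0.896858, sign → tz>0 ⇒ λ=+0.896858
r₁ = λ·B[:,0] = (+0.97520,-0.21857,-0.03478); r₂ = λ·B[:,1] = (+0.17928,+0.87231,-0.45491)
r₃ = r₁×r₂ = (+0.12977,+0.43739,+0.88986); SVD([r₁ r₂ r₃]) → R = UVᵀ:
  R  [+0.97520 +0.17928 +0.12977]
  R  [-0.21857 +0.87231 +0.43739]
  R  [-0.03478 -0.45491 +0.88986]
t = (-0.08334, +0.02484, +0.89686) m
tr R = 2.737366; θ = arccos((tr R − 1)/2) = 0.518259 rad = 29.694°
axis k = ((R−Rᵀ)₃₂, (R−Rᵀ)₁₃, (R−Rᵀ)₂₁) / (2 sinθ) = (-0.900645, +0.166087, -0.401565)
rvec = θ·k = (-0.466767, +0.086076, -0.208115)

rvec=(-0.4668, 0.0861, -0.2081) tvec=(-0.0833, 0.0248, 0.8969)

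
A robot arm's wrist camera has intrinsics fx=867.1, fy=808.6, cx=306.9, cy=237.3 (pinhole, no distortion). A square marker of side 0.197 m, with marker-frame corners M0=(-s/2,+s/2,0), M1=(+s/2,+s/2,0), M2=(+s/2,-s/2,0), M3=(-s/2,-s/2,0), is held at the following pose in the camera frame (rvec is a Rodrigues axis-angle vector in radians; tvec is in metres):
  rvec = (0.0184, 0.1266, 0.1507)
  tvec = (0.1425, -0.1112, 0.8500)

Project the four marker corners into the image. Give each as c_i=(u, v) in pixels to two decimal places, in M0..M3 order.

c0=(338.24, 210.48) c1=(538.47, 238.29) c2=(570.38, 49.72) c3=(367.97, 27.11)

Intrinsics K: fx=867.1, fy=808.6, cx=306.9, cy=237.3
Marker side s = 0.197 m; corners in marker frame (Z=0):
  M0 = (-0.0985, +0.0985, 0)
  M1 = (+0.0985, +0.0985, 0)
  M2 = (+0.0985, -0.0985, 0)
  M3 = (-0.0985, -0.0985, 0)
rvec = (0.0184, 0.1266, 0.1507), |rvec| = θ = 0.19768 rad = 11.326°
Rodrigues: sinθ=0.19639, 1−cosθ=0.01947; R = I + sinθ·[k]× + (1−cosθ)·[k]×²:
    [+0.98069 -0.14856 +0.12716]
    [+0.15088 +0.98851 -0.00877]
    [-0.12440 +0.02779 +0.99184]
t = (0.1425, -0.1112, 0.8500) m
M0: Pc = R·M0+t = (+0.03127, -0.02869, +0.86499); u = 867.1·(+0.03127)/0.86499 + 306.9 = 338.2448, v = 808.6·(-0.02869)/0.86499 + 237.3 = 210.4773
M1: Pc = R·M1+t = (+0.22447, +0.00103, +0.84048); u = 867.1·(+0.22447)/0.84048 + 306.9 = 538.4734, v = 808.6·(+0.00103)/0.84048 + 237.3 = 238.2913
M2: Pc = R·M2+t = (+0.25373, -0.19371, +0.83501); u = 867.1·(+0.25373)/0.83501 + 306.9 = 570.3826, v = 808.6·(-0.19371)/0.83501 + 237.3 = 49.7199
M3: Pc = R·M3+t = (+0.06053, -0.22343, +0.85952); u = 867.1·(+0.06053)/0.85952 + 306.9 = 367.9689, v = 808.6·(-0.22343)/0.85952 + 237.3 = 27.1052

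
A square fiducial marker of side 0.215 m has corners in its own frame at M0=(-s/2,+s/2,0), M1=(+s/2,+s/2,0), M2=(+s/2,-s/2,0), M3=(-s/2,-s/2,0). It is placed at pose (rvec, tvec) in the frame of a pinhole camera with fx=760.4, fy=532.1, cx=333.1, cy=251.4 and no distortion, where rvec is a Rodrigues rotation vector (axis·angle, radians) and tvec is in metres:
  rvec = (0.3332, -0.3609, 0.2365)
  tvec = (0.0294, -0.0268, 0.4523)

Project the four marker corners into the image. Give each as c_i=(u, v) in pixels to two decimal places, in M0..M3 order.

Intrinsics K: fx=760.4, fy=532.1, cx=333.1, cy=251.4
Marker side s = 0.215 m; corners in marker frame (Z=0):
  M0 = (-0.1075, +0.1075, 0)
  M1 = (+0.1075, +0.1075, 0)
  M2 = (+0.1075, -0.1075, 0)
  M3 = (-0.1075, -0.1075, 0)
rvec = (0.3332, -0.3609, 0.2365), |rvec| = θ = 0.54516 rad = 31.236°
Rodrigues: sinθ=0.51856, 1−cosθ=0.14496; R = I + sinθ·[k]× + (1−cosθ)·[k]×²:
    [+0.90919 -0.28361 -0.30485]
    [+0.16631 +0.91857 -0.35857]
    [+0.38172 +0.27531 +0.88232]
t = (0.0294, -0.0268, 0.4523) m
M0: Pc = R·M0+t = (-0.09883, +0.05407, +0.44086); u = 760.4·(-0.09883)/0.44086 + 333.1 = 162.6438, v = 532.1·(+0.05407)/0.44086 + 251.4 = 316.6581
M1: Pc = R·M1+t = (+0.09665, +0.08982, +0.52293); u = 760.4·(+0.09665)/0.52293 + 333.1 = 473.6401, v = 532.1·(+0.08982)/0.52293 + 251.4 = 342.7992
M2: Pc = R·M2+t = (+0.15763, -0.10767, +0.46374); u = 760.4·(+0.15763)/0.46374 + 333.1 = 591.5619, v = 532.1·(-0.10767)/0.46374 + 251.4 = 127.8601
M3: Pc = R·M3+t = (-0.03785, -0.14342, +0.38167); u = 760.4·(-0.03785)/0.38167 + 333.1 = 257.6911, v = 532.1·(-0.14342)/0.38167 + 251.4 = 51.4467

c0=(162.64, 316.66) c1=(473.64, 342.80) c2=(591.56, 127.86) c3=(257.69, 51.45)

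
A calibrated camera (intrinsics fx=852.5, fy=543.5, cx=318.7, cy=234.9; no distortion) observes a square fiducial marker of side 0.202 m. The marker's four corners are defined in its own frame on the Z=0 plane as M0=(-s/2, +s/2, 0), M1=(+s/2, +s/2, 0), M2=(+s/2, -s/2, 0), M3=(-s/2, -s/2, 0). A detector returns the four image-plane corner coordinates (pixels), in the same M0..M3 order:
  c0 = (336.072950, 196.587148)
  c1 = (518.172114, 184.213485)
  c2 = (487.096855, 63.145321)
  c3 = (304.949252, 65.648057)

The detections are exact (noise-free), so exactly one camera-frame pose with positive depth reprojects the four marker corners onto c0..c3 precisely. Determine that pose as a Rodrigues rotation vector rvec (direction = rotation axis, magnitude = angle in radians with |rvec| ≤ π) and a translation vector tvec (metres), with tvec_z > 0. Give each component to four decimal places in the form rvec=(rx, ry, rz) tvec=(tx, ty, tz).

Intrinsics K: fx=852.5, fy=543.5, cx=318.7, cy=234.9
Marker side s = 0.202 m; corners in marker frame (Z=0):
  M0 = (-0.1010, +0.1010, 0)
  M1 = (+0.1010, +0.1010, 0)
  M2 = (+0.1010, -0.1010, 0)
  M3 = (-0.1010, -0.1010, 0)
Detected image corners:
  c0 = (336.072950, 196.587148) px
  c1 = (518.172114, 184.213485) px
  c2 = (487.096855, 63.145321) px
  c3 = (304.949252, 65.648057) px
Planar DLT: solve 8×8 A·h = b for H (H[2,2]=1):
  H  [+1059.65417 +127.50595 +415.00380]
  H  [+12.25947 +614.64619 +126.84536]
  H  [+0.38402 -0.06426 +1.00000]
B = K⁻¹H; ‖b₁‖=1.173368, ‖b₂‖=1.173368; λ = 2/(‖b₁‖+‖b₂‖) = 0.852247, sign → tz>0 ⇒ λ=+0.852247
r₁ = λ·B[:,0] = (+0.93699,-0.12223,+0.32728); r₂ = λ·B[:,1] = (+0.14794,+0.98748,-0.05476)
r₃ = r₁×r₂ = (-0.31649,+0.09973,+0.94334); SVD([r₁ r₂ r₃]) → R = UVᵀ:
  R  [+0.93699 +0.14794 -0.31649]
  R  [-0.12223 +0.98748 +0.09973]
  R  [+0.32728 -0.05476 +0.94334]
t = (+0.09628, -0.16944, +0.85225) m
tr R = 2.867806; θ = arccos((tr R − 1)/2) = 0.365617 rad = 20.948°
axis k = ((R−Rᵀ)₃₂, (R−Rᵀ)₁₃, (R−Rᵀ)₂₁) / (2 sinθ) = (-0.216063, -0.900312, -0.377830)
rvec = θ·k = (-0.078997, -0.329170, -0.138141)

rvec=(-0.0790, -0.3292, -0.1381) tvec=(0.0963, -0.1694, 0.8522)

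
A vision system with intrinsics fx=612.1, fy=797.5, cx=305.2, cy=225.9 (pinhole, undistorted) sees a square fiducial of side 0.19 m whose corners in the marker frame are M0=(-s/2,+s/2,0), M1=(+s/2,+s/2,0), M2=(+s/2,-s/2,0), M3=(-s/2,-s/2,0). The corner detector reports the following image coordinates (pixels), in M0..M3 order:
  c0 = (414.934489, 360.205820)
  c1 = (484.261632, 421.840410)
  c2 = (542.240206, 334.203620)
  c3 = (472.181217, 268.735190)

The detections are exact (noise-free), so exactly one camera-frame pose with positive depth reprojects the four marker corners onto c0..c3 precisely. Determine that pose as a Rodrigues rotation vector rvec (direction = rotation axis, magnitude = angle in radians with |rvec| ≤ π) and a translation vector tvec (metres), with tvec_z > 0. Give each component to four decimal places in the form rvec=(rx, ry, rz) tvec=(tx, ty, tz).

rvec=(0.2387, -0.0862, 0.6165) tvec=(0.3639, 0.1957, 1.2861)

Intrinsics K: fx=612.1, fy=797.5, cx=305.2, cy=225.9
Marker side s = 0.19 m; corners in marker frame (Z=0):
  M0 = (-0.0950, +0.0950, 0)
  M1 = (+0.0950, +0.0950, 0)
  M2 = (+0.0950, -0.0950, 0)
  M3 = (-0.0950, -0.0950, 0)
Detected image corners:
  c0 = (414.934489, 360.205820) px
  c1 = (484.261632, 421.840410) px
  c2 = (542.240206, 334.203620) px
  c3 = (472.181217, 268.735190) px
Planar DLT: solve 8×8 A·h = b for H (H[2,2]=1):
  H  [+422.89000 -230.41943 +478.37608]
  H  [+374.94709 +523.93125 +347.24787]
  H  [+0.11729 +0.15223 +1.00000]
B = K⁻¹H; ‖b₁‖=0.777558, ‖b₂‖=0.777558; λ = 2/(‖b₁‖+‖b₂‖) = 1.286078, sign → tz>0 ⇒ λ=+1.286078
r₁ = λ·B[:,0] = (+0.81332,+0.56193,+0.15084); r₂ = λ·B[:,1] = (-0.58175,+0.78946,+0.19578)
r₃ = r₁×r₂ = (-0.00907,-0.24698,+0.96898); SVD([r₁ r₂ r₃]) → R = UVᵀ:
  R  [+0.81332 -0.58175 -0.00907]
  R  [+0.56193 +0.78946 -0.24698]
  R  [+0.15084 +0.19578 +0.96898]
t = (+0.36386, +0.19569, +1.28608) m
tr R = 2.571750; θ = arccos((tr R − 1)/2) = 0.666686 rad = 38.198°
axis k = ((R−Rᵀ)₃₂, (R−Rᵀ)₁₃, (R−Rᵀ)₂₁) / (2 sinθ) = (+0.357997, -0.129303, +0.924727)
rvec = θ·k = (+0.238671, -0.086204, +0.616502)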